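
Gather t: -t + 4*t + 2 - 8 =3*t - 6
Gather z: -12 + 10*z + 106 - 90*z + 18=112 - 80*z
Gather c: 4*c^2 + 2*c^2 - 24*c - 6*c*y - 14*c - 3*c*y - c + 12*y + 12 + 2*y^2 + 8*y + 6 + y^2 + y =6*c^2 + c*(-9*y - 39) + 3*y^2 + 21*y + 18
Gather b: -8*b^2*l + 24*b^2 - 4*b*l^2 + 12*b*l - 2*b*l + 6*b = b^2*(24 - 8*l) + b*(-4*l^2 + 10*l + 6)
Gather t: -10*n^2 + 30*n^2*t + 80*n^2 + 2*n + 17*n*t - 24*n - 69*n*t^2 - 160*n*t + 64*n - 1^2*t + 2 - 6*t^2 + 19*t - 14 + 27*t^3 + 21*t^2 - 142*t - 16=70*n^2 + 42*n + 27*t^3 + t^2*(15 - 69*n) + t*(30*n^2 - 143*n - 124) - 28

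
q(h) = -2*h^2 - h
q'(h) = -4*h - 1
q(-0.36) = 0.10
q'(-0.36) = 0.44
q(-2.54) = -10.36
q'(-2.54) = 9.16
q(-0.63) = -0.16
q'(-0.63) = 1.52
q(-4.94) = -43.87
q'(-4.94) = 18.76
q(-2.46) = -9.64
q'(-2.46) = 8.84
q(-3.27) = -18.12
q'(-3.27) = 12.08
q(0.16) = -0.21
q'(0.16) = -1.64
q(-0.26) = 0.12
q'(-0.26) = 0.04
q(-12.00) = -276.00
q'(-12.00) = 47.00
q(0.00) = 0.00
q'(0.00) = -1.00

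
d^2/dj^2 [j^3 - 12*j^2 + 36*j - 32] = 6*j - 24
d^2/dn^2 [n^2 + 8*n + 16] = 2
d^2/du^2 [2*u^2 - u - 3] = 4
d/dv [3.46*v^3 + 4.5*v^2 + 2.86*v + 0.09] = 10.38*v^2 + 9.0*v + 2.86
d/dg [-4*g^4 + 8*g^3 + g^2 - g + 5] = -16*g^3 + 24*g^2 + 2*g - 1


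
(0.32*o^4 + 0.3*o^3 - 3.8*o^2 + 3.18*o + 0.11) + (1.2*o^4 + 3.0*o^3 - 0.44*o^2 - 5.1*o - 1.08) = 1.52*o^4 + 3.3*o^3 - 4.24*o^2 - 1.92*o - 0.97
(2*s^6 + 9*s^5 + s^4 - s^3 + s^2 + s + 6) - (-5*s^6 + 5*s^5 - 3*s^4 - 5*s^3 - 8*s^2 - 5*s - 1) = 7*s^6 + 4*s^5 + 4*s^4 + 4*s^3 + 9*s^2 + 6*s + 7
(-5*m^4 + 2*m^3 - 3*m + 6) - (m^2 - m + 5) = -5*m^4 + 2*m^3 - m^2 - 2*m + 1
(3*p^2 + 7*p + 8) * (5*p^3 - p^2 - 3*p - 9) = 15*p^5 + 32*p^4 + 24*p^3 - 56*p^2 - 87*p - 72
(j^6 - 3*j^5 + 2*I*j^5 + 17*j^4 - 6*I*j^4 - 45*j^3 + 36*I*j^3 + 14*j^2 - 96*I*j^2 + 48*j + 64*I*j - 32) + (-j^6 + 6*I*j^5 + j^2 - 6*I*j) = -3*j^5 + 8*I*j^5 + 17*j^4 - 6*I*j^4 - 45*j^3 + 36*I*j^3 + 15*j^2 - 96*I*j^2 + 48*j + 58*I*j - 32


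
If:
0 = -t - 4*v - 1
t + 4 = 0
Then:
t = -4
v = 3/4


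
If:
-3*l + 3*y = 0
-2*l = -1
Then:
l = 1/2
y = 1/2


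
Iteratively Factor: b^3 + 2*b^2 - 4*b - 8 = (b + 2)*(b^2 - 4) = (b - 2)*(b + 2)*(b + 2)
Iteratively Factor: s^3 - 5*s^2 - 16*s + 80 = (s - 4)*(s^2 - s - 20) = (s - 4)*(s + 4)*(s - 5)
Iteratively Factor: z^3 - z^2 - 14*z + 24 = (z - 2)*(z^2 + z - 12) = (z - 3)*(z - 2)*(z + 4)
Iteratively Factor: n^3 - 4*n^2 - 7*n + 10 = (n - 1)*(n^2 - 3*n - 10) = (n - 1)*(n + 2)*(n - 5)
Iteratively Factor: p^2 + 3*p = (p + 3)*(p)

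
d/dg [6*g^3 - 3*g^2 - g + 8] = 18*g^2 - 6*g - 1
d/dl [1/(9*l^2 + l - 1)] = (-18*l - 1)/(9*l^2 + l - 1)^2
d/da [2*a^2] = 4*a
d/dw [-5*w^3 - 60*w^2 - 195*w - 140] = -15*w^2 - 120*w - 195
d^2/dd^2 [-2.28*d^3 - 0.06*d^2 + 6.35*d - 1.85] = -13.68*d - 0.12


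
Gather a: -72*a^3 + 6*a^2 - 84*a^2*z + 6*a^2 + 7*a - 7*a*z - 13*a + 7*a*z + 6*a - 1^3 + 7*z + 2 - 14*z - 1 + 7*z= -72*a^3 + a^2*(12 - 84*z)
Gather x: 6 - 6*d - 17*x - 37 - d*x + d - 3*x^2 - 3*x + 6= -5*d - 3*x^2 + x*(-d - 20) - 25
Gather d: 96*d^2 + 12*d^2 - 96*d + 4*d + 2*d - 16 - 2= 108*d^2 - 90*d - 18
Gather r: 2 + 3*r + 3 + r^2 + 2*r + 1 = r^2 + 5*r + 6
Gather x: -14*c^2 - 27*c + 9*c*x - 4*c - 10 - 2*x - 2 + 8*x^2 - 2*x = -14*c^2 - 31*c + 8*x^2 + x*(9*c - 4) - 12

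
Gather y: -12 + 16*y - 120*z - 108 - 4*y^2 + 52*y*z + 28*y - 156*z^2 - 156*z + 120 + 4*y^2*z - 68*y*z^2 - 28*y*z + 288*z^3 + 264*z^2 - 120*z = y^2*(4*z - 4) + y*(-68*z^2 + 24*z + 44) + 288*z^3 + 108*z^2 - 396*z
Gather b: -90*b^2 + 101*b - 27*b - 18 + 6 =-90*b^2 + 74*b - 12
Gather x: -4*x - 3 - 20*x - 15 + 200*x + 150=176*x + 132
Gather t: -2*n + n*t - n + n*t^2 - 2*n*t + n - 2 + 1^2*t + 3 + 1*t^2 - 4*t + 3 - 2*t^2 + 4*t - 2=-2*n + t^2*(n - 1) + t*(1 - n) + 2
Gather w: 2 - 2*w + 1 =3 - 2*w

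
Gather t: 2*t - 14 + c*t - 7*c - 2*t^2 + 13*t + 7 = -7*c - 2*t^2 + t*(c + 15) - 7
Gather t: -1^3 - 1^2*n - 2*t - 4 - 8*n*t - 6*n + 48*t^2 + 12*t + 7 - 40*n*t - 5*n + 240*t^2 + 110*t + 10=-12*n + 288*t^2 + t*(120 - 48*n) + 12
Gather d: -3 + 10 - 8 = -1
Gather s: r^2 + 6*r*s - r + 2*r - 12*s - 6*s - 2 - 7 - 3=r^2 + r + s*(6*r - 18) - 12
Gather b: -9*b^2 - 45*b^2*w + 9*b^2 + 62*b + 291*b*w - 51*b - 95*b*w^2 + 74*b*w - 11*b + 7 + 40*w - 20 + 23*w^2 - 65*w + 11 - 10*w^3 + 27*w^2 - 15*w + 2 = -45*b^2*w + b*(-95*w^2 + 365*w) - 10*w^3 + 50*w^2 - 40*w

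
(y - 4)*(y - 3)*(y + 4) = y^3 - 3*y^2 - 16*y + 48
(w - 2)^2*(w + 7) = w^3 + 3*w^2 - 24*w + 28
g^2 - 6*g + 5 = (g - 5)*(g - 1)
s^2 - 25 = (s - 5)*(s + 5)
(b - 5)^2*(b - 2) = b^3 - 12*b^2 + 45*b - 50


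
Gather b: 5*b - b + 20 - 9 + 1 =4*b + 12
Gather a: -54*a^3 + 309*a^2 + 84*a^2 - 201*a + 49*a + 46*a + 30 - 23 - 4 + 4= -54*a^3 + 393*a^2 - 106*a + 7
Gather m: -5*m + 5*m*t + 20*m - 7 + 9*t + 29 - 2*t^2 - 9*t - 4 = m*(5*t + 15) - 2*t^2 + 18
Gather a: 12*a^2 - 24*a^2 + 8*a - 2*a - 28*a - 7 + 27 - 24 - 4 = -12*a^2 - 22*a - 8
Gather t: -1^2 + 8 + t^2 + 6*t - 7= t^2 + 6*t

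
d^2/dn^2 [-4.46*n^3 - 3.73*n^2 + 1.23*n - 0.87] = -26.76*n - 7.46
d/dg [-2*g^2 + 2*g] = 2 - 4*g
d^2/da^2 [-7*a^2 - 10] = -14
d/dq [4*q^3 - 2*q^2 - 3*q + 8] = 12*q^2 - 4*q - 3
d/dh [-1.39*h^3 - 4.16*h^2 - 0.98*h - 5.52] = -4.17*h^2 - 8.32*h - 0.98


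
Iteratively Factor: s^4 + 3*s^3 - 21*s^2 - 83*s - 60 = (s + 4)*(s^3 - s^2 - 17*s - 15) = (s - 5)*(s + 4)*(s^2 + 4*s + 3) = (s - 5)*(s + 3)*(s + 4)*(s + 1)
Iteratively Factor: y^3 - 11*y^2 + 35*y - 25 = (y - 5)*(y^2 - 6*y + 5) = (y - 5)^2*(y - 1)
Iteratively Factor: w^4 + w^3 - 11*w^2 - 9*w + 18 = (w + 3)*(w^3 - 2*w^2 - 5*w + 6) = (w - 1)*(w + 3)*(w^2 - w - 6) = (w - 1)*(w + 2)*(w + 3)*(w - 3)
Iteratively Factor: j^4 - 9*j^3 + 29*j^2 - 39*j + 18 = (j - 3)*(j^3 - 6*j^2 + 11*j - 6) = (j - 3)^2*(j^2 - 3*j + 2) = (j - 3)^2*(j - 2)*(j - 1)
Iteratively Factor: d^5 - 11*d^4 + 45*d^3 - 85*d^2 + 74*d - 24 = (d - 3)*(d^4 - 8*d^3 + 21*d^2 - 22*d + 8) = (d - 3)*(d - 2)*(d^3 - 6*d^2 + 9*d - 4) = (d - 3)*(d - 2)*(d - 1)*(d^2 - 5*d + 4) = (d - 4)*(d - 3)*(d - 2)*(d - 1)*(d - 1)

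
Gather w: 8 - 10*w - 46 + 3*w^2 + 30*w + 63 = 3*w^2 + 20*w + 25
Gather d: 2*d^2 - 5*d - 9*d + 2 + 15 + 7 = 2*d^2 - 14*d + 24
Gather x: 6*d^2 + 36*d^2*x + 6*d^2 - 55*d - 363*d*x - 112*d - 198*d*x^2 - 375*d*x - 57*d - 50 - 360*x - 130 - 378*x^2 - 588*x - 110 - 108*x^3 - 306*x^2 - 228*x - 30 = 12*d^2 - 224*d - 108*x^3 + x^2*(-198*d - 684) + x*(36*d^2 - 738*d - 1176) - 320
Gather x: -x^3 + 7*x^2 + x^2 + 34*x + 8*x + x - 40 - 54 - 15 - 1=-x^3 + 8*x^2 + 43*x - 110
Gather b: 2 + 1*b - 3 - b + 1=0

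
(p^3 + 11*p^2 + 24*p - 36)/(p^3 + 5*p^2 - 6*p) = (p + 6)/p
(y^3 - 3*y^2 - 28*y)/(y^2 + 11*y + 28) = y*(y - 7)/(y + 7)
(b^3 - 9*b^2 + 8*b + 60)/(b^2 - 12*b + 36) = (b^2 - 3*b - 10)/(b - 6)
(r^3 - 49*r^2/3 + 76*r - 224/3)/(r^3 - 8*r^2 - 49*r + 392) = (r - 4/3)/(r + 7)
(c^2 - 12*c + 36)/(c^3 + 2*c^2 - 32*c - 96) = (c - 6)/(c^2 + 8*c + 16)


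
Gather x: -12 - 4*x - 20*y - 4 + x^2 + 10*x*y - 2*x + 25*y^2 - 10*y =x^2 + x*(10*y - 6) + 25*y^2 - 30*y - 16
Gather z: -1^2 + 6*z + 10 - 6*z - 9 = 0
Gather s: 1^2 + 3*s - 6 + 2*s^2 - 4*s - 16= 2*s^2 - s - 21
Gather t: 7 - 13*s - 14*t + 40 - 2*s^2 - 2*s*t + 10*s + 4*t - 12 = -2*s^2 - 3*s + t*(-2*s - 10) + 35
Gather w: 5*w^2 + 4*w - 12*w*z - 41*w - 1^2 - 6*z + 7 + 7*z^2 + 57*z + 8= 5*w^2 + w*(-12*z - 37) + 7*z^2 + 51*z + 14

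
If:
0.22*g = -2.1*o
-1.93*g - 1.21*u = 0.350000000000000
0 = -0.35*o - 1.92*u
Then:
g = -0.18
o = 0.02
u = -0.00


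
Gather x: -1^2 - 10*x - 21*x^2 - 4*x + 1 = -21*x^2 - 14*x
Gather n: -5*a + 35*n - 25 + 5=-5*a + 35*n - 20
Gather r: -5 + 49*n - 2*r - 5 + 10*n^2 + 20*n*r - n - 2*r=10*n^2 + 48*n + r*(20*n - 4) - 10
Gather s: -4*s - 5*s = -9*s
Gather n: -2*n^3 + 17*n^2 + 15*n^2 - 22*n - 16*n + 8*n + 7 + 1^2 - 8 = -2*n^3 + 32*n^2 - 30*n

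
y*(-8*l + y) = -8*l*y + y^2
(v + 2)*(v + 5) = v^2 + 7*v + 10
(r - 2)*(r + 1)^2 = r^3 - 3*r - 2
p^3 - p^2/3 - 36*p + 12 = (p - 6)*(p - 1/3)*(p + 6)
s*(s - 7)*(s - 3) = s^3 - 10*s^2 + 21*s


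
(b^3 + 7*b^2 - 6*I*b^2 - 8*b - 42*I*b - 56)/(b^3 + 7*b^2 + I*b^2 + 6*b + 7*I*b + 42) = (b - 4*I)/(b + 3*I)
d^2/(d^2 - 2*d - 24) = d^2/(d^2 - 2*d - 24)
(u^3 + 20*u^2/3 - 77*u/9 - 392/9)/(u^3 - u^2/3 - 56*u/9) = (u + 7)/u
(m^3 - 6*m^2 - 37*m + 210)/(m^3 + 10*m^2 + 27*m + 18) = (m^2 - 12*m + 35)/(m^2 + 4*m + 3)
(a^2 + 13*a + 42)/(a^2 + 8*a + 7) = (a + 6)/(a + 1)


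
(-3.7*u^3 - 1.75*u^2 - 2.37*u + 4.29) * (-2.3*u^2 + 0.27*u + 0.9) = 8.51*u^5 + 3.026*u^4 + 1.6485*u^3 - 12.0819*u^2 - 0.9747*u + 3.861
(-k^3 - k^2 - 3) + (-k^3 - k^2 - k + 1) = -2*k^3 - 2*k^2 - k - 2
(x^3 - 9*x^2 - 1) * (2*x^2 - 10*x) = 2*x^5 - 28*x^4 + 90*x^3 - 2*x^2 + 10*x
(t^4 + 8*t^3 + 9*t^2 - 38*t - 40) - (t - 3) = t^4 + 8*t^3 + 9*t^2 - 39*t - 37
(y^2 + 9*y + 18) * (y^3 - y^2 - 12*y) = y^5 + 8*y^4 - 3*y^3 - 126*y^2 - 216*y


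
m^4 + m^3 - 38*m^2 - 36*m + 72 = (m - 6)*(m - 1)*(m + 2)*(m + 6)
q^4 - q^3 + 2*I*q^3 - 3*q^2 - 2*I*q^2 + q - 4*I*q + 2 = (q - 2)*(q + 1)*(q + I)^2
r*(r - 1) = r^2 - r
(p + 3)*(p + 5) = p^2 + 8*p + 15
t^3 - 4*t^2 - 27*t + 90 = (t - 6)*(t - 3)*(t + 5)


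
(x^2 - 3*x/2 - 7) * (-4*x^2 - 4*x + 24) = -4*x^4 + 2*x^3 + 58*x^2 - 8*x - 168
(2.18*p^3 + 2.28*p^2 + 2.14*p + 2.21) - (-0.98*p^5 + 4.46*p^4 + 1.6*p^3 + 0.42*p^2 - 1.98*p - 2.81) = 0.98*p^5 - 4.46*p^4 + 0.58*p^3 + 1.86*p^2 + 4.12*p + 5.02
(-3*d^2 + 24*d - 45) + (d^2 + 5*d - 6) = -2*d^2 + 29*d - 51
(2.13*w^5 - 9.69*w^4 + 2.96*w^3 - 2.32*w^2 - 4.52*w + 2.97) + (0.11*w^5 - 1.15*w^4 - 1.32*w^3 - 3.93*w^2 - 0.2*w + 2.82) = 2.24*w^5 - 10.84*w^4 + 1.64*w^3 - 6.25*w^2 - 4.72*w + 5.79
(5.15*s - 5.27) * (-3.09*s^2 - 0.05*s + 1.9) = -15.9135*s^3 + 16.0268*s^2 + 10.0485*s - 10.013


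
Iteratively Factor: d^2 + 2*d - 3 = (d + 3)*(d - 1)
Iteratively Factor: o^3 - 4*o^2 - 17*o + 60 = (o - 5)*(o^2 + o - 12) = (o - 5)*(o + 4)*(o - 3)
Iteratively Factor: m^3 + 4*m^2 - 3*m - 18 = (m + 3)*(m^2 + m - 6) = (m - 2)*(m + 3)*(m + 3)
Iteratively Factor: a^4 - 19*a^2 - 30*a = (a + 3)*(a^3 - 3*a^2 - 10*a) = (a + 2)*(a + 3)*(a^2 - 5*a) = (a - 5)*(a + 2)*(a + 3)*(a)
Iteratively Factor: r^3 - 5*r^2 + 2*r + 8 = (r + 1)*(r^2 - 6*r + 8) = (r - 2)*(r + 1)*(r - 4)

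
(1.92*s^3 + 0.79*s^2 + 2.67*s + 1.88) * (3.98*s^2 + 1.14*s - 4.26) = 7.6416*s^5 + 5.333*s^4 + 3.348*s^3 + 7.1608*s^2 - 9.231*s - 8.0088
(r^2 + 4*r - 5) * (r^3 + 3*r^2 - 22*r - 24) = r^5 + 7*r^4 - 15*r^3 - 127*r^2 + 14*r + 120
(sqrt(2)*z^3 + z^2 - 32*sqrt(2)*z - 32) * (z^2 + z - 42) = sqrt(2)*z^5 + z^4 + sqrt(2)*z^4 - 74*sqrt(2)*z^3 + z^3 - 74*z^2 - 32*sqrt(2)*z^2 - 32*z + 1344*sqrt(2)*z + 1344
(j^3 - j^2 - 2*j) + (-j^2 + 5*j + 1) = j^3 - 2*j^2 + 3*j + 1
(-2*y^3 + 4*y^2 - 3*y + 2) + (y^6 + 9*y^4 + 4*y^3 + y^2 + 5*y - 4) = y^6 + 9*y^4 + 2*y^3 + 5*y^2 + 2*y - 2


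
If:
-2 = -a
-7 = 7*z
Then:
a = 2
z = -1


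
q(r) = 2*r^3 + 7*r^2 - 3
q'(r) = 6*r^2 + 14*r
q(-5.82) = -160.17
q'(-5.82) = 121.75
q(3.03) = 116.90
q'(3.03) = 97.51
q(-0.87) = 0.98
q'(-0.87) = -7.64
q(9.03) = 2040.41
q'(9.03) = 615.67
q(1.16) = 9.54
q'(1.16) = 24.31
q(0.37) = -1.94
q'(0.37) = 6.00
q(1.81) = 31.79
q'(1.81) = 45.00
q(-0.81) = 0.53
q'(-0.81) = -7.40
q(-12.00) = -2451.00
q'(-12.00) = 696.00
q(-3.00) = 6.00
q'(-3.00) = 12.00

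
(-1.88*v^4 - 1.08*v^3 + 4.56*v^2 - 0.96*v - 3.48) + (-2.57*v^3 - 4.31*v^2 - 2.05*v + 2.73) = -1.88*v^4 - 3.65*v^3 + 0.25*v^2 - 3.01*v - 0.75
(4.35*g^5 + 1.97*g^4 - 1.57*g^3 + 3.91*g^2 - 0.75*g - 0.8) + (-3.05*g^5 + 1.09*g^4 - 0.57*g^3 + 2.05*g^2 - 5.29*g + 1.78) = 1.3*g^5 + 3.06*g^4 - 2.14*g^3 + 5.96*g^2 - 6.04*g + 0.98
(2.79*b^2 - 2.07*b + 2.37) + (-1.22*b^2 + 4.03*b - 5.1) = 1.57*b^2 + 1.96*b - 2.73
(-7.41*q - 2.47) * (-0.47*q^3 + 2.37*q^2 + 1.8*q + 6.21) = 3.4827*q^4 - 16.4008*q^3 - 19.1919*q^2 - 50.4621*q - 15.3387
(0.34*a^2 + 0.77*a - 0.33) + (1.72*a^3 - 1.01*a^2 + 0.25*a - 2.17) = 1.72*a^3 - 0.67*a^2 + 1.02*a - 2.5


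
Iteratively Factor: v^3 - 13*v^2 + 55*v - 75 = (v - 5)*(v^2 - 8*v + 15) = (v - 5)^2*(v - 3)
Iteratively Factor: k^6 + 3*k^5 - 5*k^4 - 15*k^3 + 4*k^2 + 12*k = (k + 1)*(k^5 + 2*k^4 - 7*k^3 - 8*k^2 + 12*k) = (k - 1)*(k + 1)*(k^4 + 3*k^3 - 4*k^2 - 12*k) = (k - 1)*(k + 1)*(k + 3)*(k^3 - 4*k) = (k - 2)*(k - 1)*(k + 1)*(k + 3)*(k^2 + 2*k) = k*(k - 2)*(k - 1)*(k + 1)*(k + 3)*(k + 2)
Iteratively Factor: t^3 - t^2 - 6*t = (t + 2)*(t^2 - 3*t) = t*(t + 2)*(t - 3)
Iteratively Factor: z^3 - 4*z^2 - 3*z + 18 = (z - 3)*(z^2 - z - 6) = (z - 3)^2*(z + 2)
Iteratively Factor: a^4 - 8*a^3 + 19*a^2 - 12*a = (a - 4)*(a^3 - 4*a^2 + 3*a) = (a - 4)*(a - 3)*(a^2 - a) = a*(a - 4)*(a - 3)*(a - 1)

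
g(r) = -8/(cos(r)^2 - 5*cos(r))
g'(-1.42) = -70.03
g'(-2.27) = -2.92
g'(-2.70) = -0.82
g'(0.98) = 4.22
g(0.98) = 3.23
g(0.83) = 2.74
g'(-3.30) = 0.25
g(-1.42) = 10.98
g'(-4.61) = 152.29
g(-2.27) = -2.20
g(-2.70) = -1.50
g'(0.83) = 2.53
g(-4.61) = -15.34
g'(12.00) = -1.16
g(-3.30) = -1.35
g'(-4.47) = 26.90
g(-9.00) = -1.49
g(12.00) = 2.28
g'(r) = -8*(2*sin(r)*cos(r) - 5*sin(r))/(cos(r)^2 - 5*cos(r))^2 = 8*(5 - 2*cos(r))*sin(r)/((cos(r) - 5)^2*cos(r)^2)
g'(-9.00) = -0.78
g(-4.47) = -6.36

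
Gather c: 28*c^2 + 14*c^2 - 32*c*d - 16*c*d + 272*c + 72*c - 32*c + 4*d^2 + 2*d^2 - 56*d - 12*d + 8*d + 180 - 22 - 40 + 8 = 42*c^2 + c*(312 - 48*d) + 6*d^2 - 60*d + 126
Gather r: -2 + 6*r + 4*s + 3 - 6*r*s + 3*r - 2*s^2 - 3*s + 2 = r*(9 - 6*s) - 2*s^2 + s + 3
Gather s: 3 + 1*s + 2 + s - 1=2*s + 4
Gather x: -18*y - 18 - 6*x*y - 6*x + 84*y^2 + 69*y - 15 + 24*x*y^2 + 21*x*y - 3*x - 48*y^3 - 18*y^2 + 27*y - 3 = x*(24*y^2 + 15*y - 9) - 48*y^3 + 66*y^2 + 78*y - 36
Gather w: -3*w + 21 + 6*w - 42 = 3*w - 21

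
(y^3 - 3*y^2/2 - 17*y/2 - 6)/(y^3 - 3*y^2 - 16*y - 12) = (y^2 - 5*y/2 - 6)/(y^2 - 4*y - 12)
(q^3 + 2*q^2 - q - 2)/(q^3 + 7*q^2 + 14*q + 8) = (q - 1)/(q + 4)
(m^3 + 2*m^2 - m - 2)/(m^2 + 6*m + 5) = (m^2 + m - 2)/(m + 5)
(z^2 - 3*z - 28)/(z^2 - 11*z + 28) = (z + 4)/(z - 4)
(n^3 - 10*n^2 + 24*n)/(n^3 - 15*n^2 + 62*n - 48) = n*(n - 4)/(n^2 - 9*n + 8)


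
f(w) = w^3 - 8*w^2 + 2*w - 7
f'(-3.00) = 77.00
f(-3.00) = -112.00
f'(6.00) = 14.00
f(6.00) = -67.00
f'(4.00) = -14.00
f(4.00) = -63.00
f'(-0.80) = 16.72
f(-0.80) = -14.23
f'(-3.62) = 99.23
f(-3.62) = -166.51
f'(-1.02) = 21.44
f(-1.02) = -18.42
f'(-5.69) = 190.17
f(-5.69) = -461.61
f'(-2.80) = 70.32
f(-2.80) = -97.27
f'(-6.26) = 219.72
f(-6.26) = -578.34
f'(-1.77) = 39.72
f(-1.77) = -41.15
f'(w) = 3*w^2 - 16*w + 2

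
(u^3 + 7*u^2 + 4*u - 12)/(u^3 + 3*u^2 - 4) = (u + 6)/(u + 2)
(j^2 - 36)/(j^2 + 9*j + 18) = (j - 6)/(j + 3)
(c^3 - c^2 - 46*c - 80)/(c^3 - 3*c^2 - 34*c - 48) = (c + 5)/(c + 3)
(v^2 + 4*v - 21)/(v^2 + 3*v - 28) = (v - 3)/(v - 4)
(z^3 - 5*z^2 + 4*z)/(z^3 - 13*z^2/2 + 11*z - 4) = 2*z*(z - 1)/(2*z^2 - 5*z + 2)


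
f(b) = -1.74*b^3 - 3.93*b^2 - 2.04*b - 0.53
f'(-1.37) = -1.07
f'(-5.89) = -136.84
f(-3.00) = 17.20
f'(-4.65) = -78.36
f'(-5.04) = -95.02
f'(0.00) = -2.04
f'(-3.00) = -25.44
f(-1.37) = -0.64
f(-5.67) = 201.87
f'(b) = -5.22*b^2 - 7.86*b - 2.04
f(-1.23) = -0.73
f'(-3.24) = -31.37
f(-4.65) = 98.93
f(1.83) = -28.09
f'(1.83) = -33.91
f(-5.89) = 230.69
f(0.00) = -0.53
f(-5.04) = 132.69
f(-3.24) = 24.01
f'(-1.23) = -0.27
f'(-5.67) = -125.29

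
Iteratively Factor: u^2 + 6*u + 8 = (u + 4)*(u + 2)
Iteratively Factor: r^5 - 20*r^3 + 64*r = (r - 2)*(r^4 + 2*r^3 - 16*r^2 - 32*r) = (r - 2)*(r + 2)*(r^3 - 16*r) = r*(r - 2)*(r + 2)*(r^2 - 16) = r*(r - 4)*(r - 2)*(r + 2)*(r + 4)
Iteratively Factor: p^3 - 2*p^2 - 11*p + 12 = (p - 1)*(p^2 - p - 12) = (p - 4)*(p - 1)*(p + 3)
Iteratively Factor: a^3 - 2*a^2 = (a - 2)*(a^2) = a*(a - 2)*(a)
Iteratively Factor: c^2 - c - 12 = (c + 3)*(c - 4)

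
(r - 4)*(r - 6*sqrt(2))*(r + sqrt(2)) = r^3 - 5*sqrt(2)*r^2 - 4*r^2 - 12*r + 20*sqrt(2)*r + 48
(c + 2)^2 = c^2 + 4*c + 4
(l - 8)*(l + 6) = l^2 - 2*l - 48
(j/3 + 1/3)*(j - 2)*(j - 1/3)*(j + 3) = j^4/3 + 5*j^3/9 - 17*j^2/9 - 13*j/9 + 2/3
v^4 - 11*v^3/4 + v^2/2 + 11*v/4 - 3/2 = (v - 2)*(v - 1)*(v - 3/4)*(v + 1)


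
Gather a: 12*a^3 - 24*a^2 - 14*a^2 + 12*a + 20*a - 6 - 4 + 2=12*a^3 - 38*a^2 + 32*a - 8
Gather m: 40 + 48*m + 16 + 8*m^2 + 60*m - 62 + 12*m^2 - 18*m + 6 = 20*m^2 + 90*m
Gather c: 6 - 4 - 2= 0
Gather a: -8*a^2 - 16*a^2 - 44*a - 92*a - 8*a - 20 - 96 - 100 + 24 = -24*a^2 - 144*a - 192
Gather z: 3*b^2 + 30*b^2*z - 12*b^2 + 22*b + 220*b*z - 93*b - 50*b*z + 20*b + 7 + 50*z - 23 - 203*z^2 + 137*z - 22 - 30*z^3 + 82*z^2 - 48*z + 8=-9*b^2 - 51*b - 30*z^3 - 121*z^2 + z*(30*b^2 + 170*b + 139) - 30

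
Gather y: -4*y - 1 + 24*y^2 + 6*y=24*y^2 + 2*y - 1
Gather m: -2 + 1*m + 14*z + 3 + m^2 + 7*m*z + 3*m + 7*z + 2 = m^2 + m*(7*z + 4) + 21*z + 3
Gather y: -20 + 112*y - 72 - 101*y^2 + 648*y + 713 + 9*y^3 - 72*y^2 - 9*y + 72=9*y^3 - 173*y^2 + 751*y + 693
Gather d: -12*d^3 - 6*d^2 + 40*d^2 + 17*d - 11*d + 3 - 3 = -12*d^3 + 34*d^2 + 6*d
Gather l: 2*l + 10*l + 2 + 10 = 12*l + 12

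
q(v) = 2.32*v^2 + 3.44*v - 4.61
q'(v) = 4.64*v + 3.44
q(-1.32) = -5.11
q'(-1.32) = -2.68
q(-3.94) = 17.85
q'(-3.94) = -14.84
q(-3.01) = 6.06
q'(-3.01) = -10.53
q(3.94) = 44.96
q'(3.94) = 21.72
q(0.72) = -0.93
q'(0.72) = 6.78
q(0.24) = -3.65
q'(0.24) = 4.55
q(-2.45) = 0.89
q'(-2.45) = -7.93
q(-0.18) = -5.15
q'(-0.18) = 2.60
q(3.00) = 26.59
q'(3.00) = 17.36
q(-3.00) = 5.95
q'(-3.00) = -10.48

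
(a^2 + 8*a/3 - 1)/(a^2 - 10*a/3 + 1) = (a + 3)/(a - 3)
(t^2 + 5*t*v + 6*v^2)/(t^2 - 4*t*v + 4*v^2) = (t^2 + 5*t*v + 6*v^2)/(t^2 - 4*t*v + 4*v^2)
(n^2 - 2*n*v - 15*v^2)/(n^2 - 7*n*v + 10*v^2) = (-n - 3*v)/(-n + 2*v)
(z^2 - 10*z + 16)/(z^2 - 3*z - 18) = (-z^2 + 10*z - 16)/(-z^2 + 3*z + 18)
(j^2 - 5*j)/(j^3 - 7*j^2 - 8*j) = (5 - j)/(-j^2 + 7*j + 8)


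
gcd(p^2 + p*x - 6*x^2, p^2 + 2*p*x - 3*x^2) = p + 3*x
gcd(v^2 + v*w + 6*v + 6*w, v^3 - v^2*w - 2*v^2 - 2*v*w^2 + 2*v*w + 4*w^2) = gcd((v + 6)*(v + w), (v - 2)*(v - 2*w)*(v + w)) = v + w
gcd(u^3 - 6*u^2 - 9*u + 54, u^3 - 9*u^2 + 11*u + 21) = u - 3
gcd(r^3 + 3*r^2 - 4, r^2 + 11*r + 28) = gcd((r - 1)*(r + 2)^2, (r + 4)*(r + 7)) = 1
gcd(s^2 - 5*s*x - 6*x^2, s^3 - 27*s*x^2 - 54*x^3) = -s + 6*x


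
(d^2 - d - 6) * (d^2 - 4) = d^4 - d^3 - 10*d^2 + 4*d + 24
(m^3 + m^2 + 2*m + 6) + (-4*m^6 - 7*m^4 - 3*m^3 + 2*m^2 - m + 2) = -4*m^6 - 7*m^4 - 2*m^3 + 3*m^2 + m + 8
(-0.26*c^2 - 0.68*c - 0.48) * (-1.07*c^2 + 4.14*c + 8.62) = 0.2782*c^4 - 0.3488*c^3 - 4.5428*c^2 - 7.8488*c - 4.1376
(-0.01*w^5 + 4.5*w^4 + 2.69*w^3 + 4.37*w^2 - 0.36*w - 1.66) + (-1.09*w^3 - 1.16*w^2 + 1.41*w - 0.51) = -0.01*w^5 + 4.5*w^4 + 1.6*w^3 + 3.21*w^2 + 1.05*w - 2.17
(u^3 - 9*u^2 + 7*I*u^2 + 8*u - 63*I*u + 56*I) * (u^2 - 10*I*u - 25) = u^5 - 9*u^4 - 3*I*u^4 + 53*u^3 + 27*I*u^3 - 405*u^2 - 199*I*u^2 + 360*u + 1575*I*u - 1400*I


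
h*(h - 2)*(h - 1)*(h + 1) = h^4 - 2*h^3 - h^2 + 2*h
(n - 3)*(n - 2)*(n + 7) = n^3 + 2*n^2 - 29*n + 42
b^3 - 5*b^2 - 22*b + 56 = (b - 7)*(b - 2)*(b + 4)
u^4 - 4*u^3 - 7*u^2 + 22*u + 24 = (u - 4)*(u - 3)*(u + 1)*(u + 2)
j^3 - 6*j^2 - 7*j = j*(j - 7)*(j + 1)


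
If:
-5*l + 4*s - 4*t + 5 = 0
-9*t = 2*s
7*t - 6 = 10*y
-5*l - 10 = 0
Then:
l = -2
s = -135/44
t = 15/22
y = -27/220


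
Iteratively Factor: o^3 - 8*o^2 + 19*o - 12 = (o - 4)*(o^2 - 4*o + 3) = (o - 4)*(o - 1)*(o - 3)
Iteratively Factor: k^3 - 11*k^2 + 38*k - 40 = (k - 5)*(k^2 - 6*k + 8) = (k - 5)*(k - 2)*(k - 4)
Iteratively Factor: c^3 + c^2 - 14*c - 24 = (c + 2)*(c^2 - c - 12) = (c + 2)*(c + 3)*(c - 4)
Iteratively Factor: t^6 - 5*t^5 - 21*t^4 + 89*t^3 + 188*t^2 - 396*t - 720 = (t - 4)*(t^5 - t^4 - 25*t^3 - 11*t^2 + 144*t + 180) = (t - 4)*(t - 3)*(t^4 + 2*t^3 - 19*t^2 - 68*t - 60) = (t - 4)*(t - 3)*(t + 3)*(t^3 - t^2 - 16*t - 20) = (t - 4)*(t - 3)*(t + 2)*(t + 3)*(t^2 - 3*t - 10) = (t - 5)*(t - 4)*(t - 3)*(t + 2)*(t + 3)*(t + 2)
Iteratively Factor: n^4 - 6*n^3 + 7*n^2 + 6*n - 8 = (n - 2)*(n^3 - 4*n^2 - n + 4) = (n - 2)*(n - 1)*(n^2 - 3*n - 4) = (n - 4)*(n - 2)*(n - 1)*(n + 1)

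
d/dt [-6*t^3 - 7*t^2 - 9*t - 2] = -18*t^2 - 14*t - 9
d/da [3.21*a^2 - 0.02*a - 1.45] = 6.42*a - 0.02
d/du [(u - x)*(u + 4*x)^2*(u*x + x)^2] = x^2*(u + 1)*(u + 4*x)*(2*(u + 1)*(u - x) + (u + 1)*(u + 4*x) + 2*(u - x)*(u + 4*x))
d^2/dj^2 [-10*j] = 0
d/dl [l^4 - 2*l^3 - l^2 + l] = 4*l^3 - 6*l^2 - 2*l + 1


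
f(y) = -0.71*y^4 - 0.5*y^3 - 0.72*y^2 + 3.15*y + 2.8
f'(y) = -2.84*y^3 - 1.5*y^2 - 1.44*y + 3.15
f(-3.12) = -66.13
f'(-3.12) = 79.30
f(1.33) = 2.32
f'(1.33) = -8.10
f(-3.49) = -101.04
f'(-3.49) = 110.63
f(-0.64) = 0.50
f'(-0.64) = 4.20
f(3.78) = -167.54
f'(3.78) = -177.11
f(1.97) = -8.31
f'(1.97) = -27.22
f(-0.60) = 0.67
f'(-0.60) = 4.09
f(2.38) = -23.30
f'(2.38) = -47.06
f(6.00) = -1032.38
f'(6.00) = -672.93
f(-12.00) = -13997.24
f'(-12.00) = 4711.95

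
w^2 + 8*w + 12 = (w + 2)*(w + 6)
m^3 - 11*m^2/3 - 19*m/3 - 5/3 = (m - 5)*(m + 1/3)*(m + 1)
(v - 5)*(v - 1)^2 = v^3 - 7*v^2 + 11*v - 5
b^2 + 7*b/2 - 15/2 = (b - 3/2)*(b + 5)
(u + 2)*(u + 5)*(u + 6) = u^3 + 13*u^2 + 52*u + 60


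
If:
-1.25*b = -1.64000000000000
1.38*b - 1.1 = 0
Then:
No Solution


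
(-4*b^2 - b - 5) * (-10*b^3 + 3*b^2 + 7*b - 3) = 40*b^5 - 2*b^4 + 19*b^3 - 10*b^2 - 32*b + 15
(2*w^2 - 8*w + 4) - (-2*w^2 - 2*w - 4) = 4*w^2 - 6*w + 8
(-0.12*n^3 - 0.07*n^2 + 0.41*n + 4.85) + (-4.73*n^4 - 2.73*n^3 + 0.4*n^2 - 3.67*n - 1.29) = -4.73*n^4 - 2.85*n^3 + 0.33*n^2 - 3.26*n + 3.56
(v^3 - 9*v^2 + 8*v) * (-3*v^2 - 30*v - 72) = -3*v^5 - 3*v^4 + 174*v^3 + 408*v^2 - 576*v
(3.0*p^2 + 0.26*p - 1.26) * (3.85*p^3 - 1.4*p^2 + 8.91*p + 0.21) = 11.55*p^5 - 3.199*p^4 + 21.515*p^3 + 4.7106*p^2 - 11.172*p - 0.2646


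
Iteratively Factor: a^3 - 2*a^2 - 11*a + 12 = (a - 4)*(a^2 + 2*a - 3) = (a - 4)*(a + 3)*(a - 1)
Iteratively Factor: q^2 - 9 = (q + 3)*(q - 3)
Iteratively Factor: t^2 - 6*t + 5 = (t - 1)*(t - 5)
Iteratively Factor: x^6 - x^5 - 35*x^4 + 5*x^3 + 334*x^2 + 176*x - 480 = (x + 4)*(x^5 - 5*x^4 - 15*x^3 + 65*x^2 + 74*x - 120) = (x - 4)*(x + 4)*(x^4 - x^3 - 19*x^2 - 11*x + 30) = (x - 5)*(x - 4)*(x + 4)*(x^3 + 4*x^2 + x - 6) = (x - 5)*(x - 4)*(x + 3)*(x + 4)*(x^2 + x - 2) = (x - 5)*(x - 4)*(x + 2)*(x + 3)*(x + 4)*(x - 1)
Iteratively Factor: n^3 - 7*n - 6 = (n - 3)*(n^2 + 3*n + 2) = (n - 3)*(n + 2)*(n + 1)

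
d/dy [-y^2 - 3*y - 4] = -2*y - 3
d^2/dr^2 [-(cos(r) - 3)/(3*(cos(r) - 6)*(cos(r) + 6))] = (-12*(1 - cos(r)^2)^2 + cos(r)^5 + 214*cos(r)^3 - 438*cos(r)^2 + 1080*cos(r) + 228)/(3*(cos(r) - 6)^3*(cos(r) + 6)^3)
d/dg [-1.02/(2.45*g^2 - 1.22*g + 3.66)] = (4.998*g - 1.2444)/(2.45*g^2 - 1.22*g + 3.66)^2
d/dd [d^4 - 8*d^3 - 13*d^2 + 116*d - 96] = 4*d^3 - 24*d^2 - 26*d + 116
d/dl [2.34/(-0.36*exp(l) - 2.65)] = 0.8424*exp(l)/(0.36*exp(l) + 2.65)^2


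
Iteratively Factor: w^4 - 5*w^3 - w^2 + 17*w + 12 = (w + 1)*(w^3 - 6*w^2 + 5*w + 12) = (w - 3)*(w + 1)*(w^2 - 3*w - 4) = (w - 3)*(w + 1)^2*(w - 4)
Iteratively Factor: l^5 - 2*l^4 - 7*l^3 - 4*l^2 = (l + 1)*(l^4 - 3*l^3 - 4*l^2) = (l + 1)^2*(l^3 - 4*l^2) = l*(l + 1)^2*(l^2 - 4*l) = l^2*(l + 1)^2*(l - 4)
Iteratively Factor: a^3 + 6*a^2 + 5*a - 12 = (a - 1)*(a^2 + 7*a + 12) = (a - 1)*(a + 3)*(a + 4)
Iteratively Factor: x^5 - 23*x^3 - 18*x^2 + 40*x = (x - 5)*(x^4 + 5*x^3 + 2*x^2 - 8*x) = (x - 5)*(x + 2)*(x^3 + 3*x^2 - 4*x) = (x - 5)*(x - 1)*(x + 2)*(x^2 + 4*x) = (x - 5)*(x - 1)*(x + 2)*(x + 4)*(x)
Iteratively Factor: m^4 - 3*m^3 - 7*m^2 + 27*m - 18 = (m - 3)*(m^3 - 7*m + 6) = (m - 3)*(m - 2)*(m^2 + 2*m - 3) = (m - 3)*(m - 2)*(m + 3)*(m - 1)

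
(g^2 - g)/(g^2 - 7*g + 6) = g/(g - 6)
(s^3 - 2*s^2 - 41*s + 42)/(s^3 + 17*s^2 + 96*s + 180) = (s^2 - 8*s + 7)/(s^2 + 11*s + 30)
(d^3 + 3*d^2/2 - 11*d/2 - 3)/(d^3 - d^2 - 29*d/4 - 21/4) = 2*(-2*d^3 - 3*d^2 + 11*d + 6)/(-4*d^3 + 4*d^2 + 29*d + 21)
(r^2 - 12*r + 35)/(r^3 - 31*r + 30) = (r - 7)/(r^2 + 5*r - 6)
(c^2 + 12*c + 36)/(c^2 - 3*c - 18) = (c^2 + 12*c + 36)/(c^2 - 3*c - 18)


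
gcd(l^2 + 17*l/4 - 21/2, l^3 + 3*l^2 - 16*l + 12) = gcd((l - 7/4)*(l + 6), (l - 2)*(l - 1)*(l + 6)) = l + 6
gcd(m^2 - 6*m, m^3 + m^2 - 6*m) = m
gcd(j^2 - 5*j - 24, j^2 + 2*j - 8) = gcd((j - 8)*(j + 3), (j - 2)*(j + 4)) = 1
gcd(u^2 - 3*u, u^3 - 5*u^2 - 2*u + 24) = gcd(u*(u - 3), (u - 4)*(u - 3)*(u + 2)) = u - 3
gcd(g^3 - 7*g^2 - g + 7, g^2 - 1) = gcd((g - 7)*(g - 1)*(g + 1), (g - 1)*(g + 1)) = g^2 - 1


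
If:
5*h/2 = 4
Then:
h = 8/5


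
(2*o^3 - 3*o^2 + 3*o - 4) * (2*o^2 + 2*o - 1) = 4*o^5 - 2*o^4 - 2*o^3 + o^2 - 11*o + 4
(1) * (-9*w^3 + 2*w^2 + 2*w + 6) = -9*w^3 + 2*w^2 + 2*w + 6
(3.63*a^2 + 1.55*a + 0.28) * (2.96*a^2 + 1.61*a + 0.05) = 10.7448*a^4 + 10.4323*a^3 + 3.5058*a^2 + 0.5283*a + 0.014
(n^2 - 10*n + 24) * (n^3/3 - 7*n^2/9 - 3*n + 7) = n^5/3 - 37*n^4/9 + 115*n^3/9 + 55*n^2/3 - 142*n + 168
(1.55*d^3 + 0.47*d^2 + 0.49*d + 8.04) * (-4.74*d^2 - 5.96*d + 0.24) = -7.347*d^5 - 11.4658*d^4 - 4.7518*d^3 - 40.9172*d^2 - 47.8008*d + 1.9296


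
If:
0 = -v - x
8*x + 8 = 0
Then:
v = 1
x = -1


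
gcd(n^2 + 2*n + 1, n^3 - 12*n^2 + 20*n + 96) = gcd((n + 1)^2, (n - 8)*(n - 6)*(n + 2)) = 1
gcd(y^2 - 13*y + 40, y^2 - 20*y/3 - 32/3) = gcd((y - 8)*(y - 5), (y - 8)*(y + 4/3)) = y - 8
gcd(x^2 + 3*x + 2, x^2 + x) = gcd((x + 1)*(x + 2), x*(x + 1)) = x + 1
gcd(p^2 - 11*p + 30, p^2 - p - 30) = p - 6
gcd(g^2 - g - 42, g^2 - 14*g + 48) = 1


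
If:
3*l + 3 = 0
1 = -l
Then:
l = -1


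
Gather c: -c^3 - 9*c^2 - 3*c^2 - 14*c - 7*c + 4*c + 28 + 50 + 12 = -c^3 - 12*c^2 - 17*c + 90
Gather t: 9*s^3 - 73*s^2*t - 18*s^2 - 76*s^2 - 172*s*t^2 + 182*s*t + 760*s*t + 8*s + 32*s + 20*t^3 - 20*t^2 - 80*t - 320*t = 9*s^3 - 94*s^2 + 40*s + 20*t^3 + t^2*(-172*s - 20) + t*(-73*s^2 + 942*s - 400)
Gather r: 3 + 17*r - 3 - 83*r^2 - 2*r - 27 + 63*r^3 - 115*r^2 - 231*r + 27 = 63*r^3 - 198*r^2 - 216*r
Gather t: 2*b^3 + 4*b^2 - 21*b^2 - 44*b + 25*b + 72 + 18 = 2*b^3 - 17*b^2 - 19*b + 90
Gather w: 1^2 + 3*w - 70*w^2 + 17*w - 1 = -70*w^2 + 20*w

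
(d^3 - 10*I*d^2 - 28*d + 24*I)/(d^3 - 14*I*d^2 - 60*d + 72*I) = (d - 2*I)/(d - 6*I)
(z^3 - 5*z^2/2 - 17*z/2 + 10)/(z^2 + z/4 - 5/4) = 2*(2*z^2 - 3*z - 20)/(4*z + 5)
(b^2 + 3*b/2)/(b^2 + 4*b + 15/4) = 2*b/(2*b + 5)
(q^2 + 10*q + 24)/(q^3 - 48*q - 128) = (q + 6)/(q^2 - 4*q - 32)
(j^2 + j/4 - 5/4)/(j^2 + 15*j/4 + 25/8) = 2*(j - 1)/(2*j + 5)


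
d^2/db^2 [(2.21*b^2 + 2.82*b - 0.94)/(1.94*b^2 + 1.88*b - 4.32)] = (5.10607999999999*b^3 + 89.902704*b^2 + 121.232928*b + 105.893056)/(7.301384*b^6 + 21.226704*b^5 - 28.206048*b^4 - 87.890752*b^3 + 62.809344*b^2 + 105.255936*b - 80.621568)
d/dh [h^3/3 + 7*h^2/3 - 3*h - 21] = h^2 + 14*h/3 - 3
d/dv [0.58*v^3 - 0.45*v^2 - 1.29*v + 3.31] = 1.74*v^2 - 0.9*v - 1.29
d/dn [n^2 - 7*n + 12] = 2*n - 7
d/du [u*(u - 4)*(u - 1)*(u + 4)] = 4*u^3 - 3*u^2 - 32*u + 16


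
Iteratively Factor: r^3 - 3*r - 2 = (r + 1)*(r^2 - r - 2) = (r - 2)*(r + 1)*(r + 1)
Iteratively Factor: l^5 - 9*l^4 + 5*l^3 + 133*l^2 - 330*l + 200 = (l + 4)*(l^4 - 13*l^3 + 57*l^2 - 95*l + 50) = (l - 1)*(l + 4)*(l^3 - 12*l^2 + 45*l - 50) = (l - 5)*(l - 1)*(l + 4)*(l^2 - 7*l + 10) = (l - 5)*(l - 2)*(l - 1)*(l + 4)*(l - 5)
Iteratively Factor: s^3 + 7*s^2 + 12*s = (s + 4)*(s^2 + 3*s) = (s + 3)*(s + 4)*(s)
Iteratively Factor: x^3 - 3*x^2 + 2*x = (x - 2)*(x^2 - x) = (x - 2)*(x - 1)*(x)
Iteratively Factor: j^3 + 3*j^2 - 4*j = (j - 1)*(j^2 + 4*j) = j*(j - 1)*(j + 4)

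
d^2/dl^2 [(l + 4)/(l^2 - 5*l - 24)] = 2*((1 - 3*l)*(-l^2 + 5*l + 24) - (l + 4)*(2*l - 5)^2)/(-l^2 + 5*l + 24)^3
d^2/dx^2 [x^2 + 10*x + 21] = 2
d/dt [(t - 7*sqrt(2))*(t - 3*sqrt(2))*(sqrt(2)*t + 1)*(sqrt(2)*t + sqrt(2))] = 8*t^3 - 57*sqrt(2)*t^2 + 6*t^2 - 38*sqrt(2)*t + 128*t + 42*sqrt(2) + 64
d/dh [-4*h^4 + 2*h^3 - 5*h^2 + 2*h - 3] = -16*h^3 + 6*h^2 - 10*h + 2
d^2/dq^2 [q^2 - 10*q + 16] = 2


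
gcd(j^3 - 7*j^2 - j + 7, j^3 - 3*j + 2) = j - 1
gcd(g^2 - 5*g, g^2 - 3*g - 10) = g - 5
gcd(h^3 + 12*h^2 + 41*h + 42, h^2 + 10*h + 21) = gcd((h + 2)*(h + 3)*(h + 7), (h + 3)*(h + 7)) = h^2 + 10*h + 21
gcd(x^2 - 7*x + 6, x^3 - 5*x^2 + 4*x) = x - 1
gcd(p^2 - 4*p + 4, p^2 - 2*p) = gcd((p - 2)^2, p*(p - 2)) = p - 2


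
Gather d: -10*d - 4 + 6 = 2 - 10*d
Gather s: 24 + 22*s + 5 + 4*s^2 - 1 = 4*s^2 + 22*s + 28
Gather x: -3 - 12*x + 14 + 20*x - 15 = 8*x - 4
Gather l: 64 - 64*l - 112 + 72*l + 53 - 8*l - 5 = 0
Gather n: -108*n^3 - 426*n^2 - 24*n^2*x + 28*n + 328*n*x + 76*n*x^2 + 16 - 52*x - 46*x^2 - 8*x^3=-108*n^3 + n^2*(-24*x - 426) + n*(76*x^2 + 328*x + 28) - 8*x^3 - 46*x^2 - 52*x + 16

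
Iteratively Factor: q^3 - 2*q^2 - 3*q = (q + 1)*(q^2 - 3*q) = q*(q + 1)*(q - 3)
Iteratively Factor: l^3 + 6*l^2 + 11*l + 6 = (l + 1)*(l^2 + 5*l + 6) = (l + 1)*(l + 3)*(l + 2)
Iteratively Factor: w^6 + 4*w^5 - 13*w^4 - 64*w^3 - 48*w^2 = (w)*(w^5 + 4*w^4 - 13*w^3 - 64*w^2 - 48*w) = w*(w + 1)*(w^4 + 3*w^3 - 16*w^2 - 48*w) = w*(w + 1)*(w + 4)*(w^3 - w^2 - 12*w) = w^2*(w + 1)*(w + 4)*(w^2 - w - 12) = w^2*(w - 4)*(w + 1)*(w + 4)*(w + 3)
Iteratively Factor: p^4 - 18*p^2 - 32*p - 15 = (p + 1)*(p^3 - p^2 - 17*p - 15) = (p + 1)*(p + 3)*(p^2 - 4*p - 5) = (p + 1)^2*(p + 3)*(p - 5)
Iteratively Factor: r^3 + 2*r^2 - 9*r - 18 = (r + 2)*(r^2 - 9) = (r + 2)*(r + 3)*(r - 3)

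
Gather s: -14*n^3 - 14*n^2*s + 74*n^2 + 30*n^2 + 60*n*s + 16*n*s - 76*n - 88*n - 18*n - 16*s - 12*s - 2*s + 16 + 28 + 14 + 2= -14*n^3 + 104*n^2 - 182*n + s*(-14*n^2 + 76*n - 30) + 60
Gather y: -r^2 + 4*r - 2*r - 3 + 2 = -r^2 + 2*r - 1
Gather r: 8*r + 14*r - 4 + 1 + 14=22*r + 11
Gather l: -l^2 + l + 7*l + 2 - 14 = -l^2 + 8*l - 12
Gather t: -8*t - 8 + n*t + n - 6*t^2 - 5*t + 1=n - 6*t^2 + t*(n - 13) - 7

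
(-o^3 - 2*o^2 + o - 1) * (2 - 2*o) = 2*o^4 + 2*o^3 - 6*o^2 + 4*o - 2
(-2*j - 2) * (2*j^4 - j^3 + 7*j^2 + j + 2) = -4*j^5 - 2*j^4 - 12*j^3 - 16*j^2 - 6*j - 4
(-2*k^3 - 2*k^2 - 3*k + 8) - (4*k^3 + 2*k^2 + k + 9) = -6*k^3 - 4*k^2 - 4*k - 1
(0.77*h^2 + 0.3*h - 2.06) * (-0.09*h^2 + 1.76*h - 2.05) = -0.0693*h^4 + 1.3282*h^3 - 0.8651*h^2 - 4.2406*h + 4.223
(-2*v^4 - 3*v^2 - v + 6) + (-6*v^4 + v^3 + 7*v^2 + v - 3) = -8*v^4 + v^3 + 4*v^2 + 3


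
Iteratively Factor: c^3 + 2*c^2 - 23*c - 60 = (c - 5)*(c^2 + 7*c + 12) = (c - 5)*(c + 4)*(c + 3)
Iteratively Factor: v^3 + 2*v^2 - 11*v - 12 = (v - 3)*(v^2 + 5*v + 4) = (v - 3)*(v + 4)*(v + 1)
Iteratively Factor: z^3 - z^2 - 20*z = (z)*(z^2 - z - 20) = z*(z - 5)*(z + 4)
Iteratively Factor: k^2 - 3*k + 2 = (k - 1)*(k - 2)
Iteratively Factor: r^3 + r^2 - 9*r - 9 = (r + 1)*(r^2 - 9) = (r - 3)*(r + 1)*(r + 3)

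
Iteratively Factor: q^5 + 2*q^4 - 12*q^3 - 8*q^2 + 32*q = (q - 2)*(q^4 + 4*q^3 - 4*q^2 - 16*q) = q*(q - 2)*(q^3 + 4*q^2 - 4*q - 16) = q*(q - 2)^2*(q^2 + 6*q + 8) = q*(q - 2)^2*(q + 2)*(q + 4)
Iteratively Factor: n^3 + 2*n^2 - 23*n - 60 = (n - 5)*(n^2 + 7*n + 12) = (n - 5)*(n + 3)*(n + 4)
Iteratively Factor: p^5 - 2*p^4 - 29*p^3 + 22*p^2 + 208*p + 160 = (p + 1)*(p^4 - 3*p^3 - 26*p^2 + 48*p + 160) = (p + 1)*(p + 2)*(p^3 - 5*p^2 - 16*p + 80) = (p - 5)*(p + 1)*(p + 2)*(p^2 - 16) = (p - 5)*(p + 1)*(p + 2)*(p + 4)*(p - 4)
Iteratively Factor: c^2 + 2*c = (c)*(c + 2)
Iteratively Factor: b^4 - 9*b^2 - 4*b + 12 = (b + 2)*(b^3 - 2*b^2 - 5*b + 6) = (b + 2)^2*(b^2 - 4*b + 3) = (b - 3)*(b + 2)^2*(b - 1)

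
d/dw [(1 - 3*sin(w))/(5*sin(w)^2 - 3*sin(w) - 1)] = (15*sin(w)^2 - 10*sin(w) + 6)*cos(w)/(5*sin(w)^2 - 3*sin(w) - 1)^2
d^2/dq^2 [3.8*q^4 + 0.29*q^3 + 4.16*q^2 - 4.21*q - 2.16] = 45.6*q^2 + 1.74*q + 8.32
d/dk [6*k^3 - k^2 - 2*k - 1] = 18*k^2 - 2*k - 2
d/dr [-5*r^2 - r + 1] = -10*r - 1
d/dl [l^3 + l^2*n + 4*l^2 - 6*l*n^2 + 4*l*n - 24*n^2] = 3*l^2 + 2*l*n + 8*l - 6*n^2 + 4*n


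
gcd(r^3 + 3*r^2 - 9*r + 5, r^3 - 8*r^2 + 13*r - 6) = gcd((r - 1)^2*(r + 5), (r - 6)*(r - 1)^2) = r^2 - 2*r + 1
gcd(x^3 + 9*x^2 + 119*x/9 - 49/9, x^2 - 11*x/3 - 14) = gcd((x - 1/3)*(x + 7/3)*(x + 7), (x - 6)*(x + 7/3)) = x + 7/3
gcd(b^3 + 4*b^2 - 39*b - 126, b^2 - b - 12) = b + 3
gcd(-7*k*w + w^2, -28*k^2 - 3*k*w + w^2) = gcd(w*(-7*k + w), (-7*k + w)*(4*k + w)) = -7*k + w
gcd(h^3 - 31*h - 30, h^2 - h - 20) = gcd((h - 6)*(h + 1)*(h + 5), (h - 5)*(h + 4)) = 1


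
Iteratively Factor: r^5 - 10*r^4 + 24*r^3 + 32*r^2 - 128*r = (r - 4)*(r^4 - 6*r^3 + 32*r) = (r - 4)^2*(r^3 - 2*r^2 - 8*r) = (r - 4)^2*(r + 2)*(r^2 - 4*r) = r*(r - 4)^2*(r + 2)*(r - 4)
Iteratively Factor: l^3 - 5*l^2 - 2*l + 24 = (l - 3)*(l^2 - 2*l - 8) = (l - 4)*(l - 3)*(l + 2)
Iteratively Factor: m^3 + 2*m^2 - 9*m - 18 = (m + 3)*(m^2 - m - 6) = (m - 3)*(m + 3)*(m + 2)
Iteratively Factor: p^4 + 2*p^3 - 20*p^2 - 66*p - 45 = (p - 5)*(p^3 + 7*p^2 + 15*p + 9) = (p - 5)*(p + 3)*(p^2 + 4*p + 3) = (p - 5)*(p + 1)*(p + 3)*(p + 3)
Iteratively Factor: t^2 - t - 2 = (t - 2)*(t + 1)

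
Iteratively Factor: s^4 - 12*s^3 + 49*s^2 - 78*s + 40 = (s - 2)*(s^3 - 10*s^2 + 29*s - 20) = (s - 5)*(s - 2)*(s^2 - 5*s + 4) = (s - 5)*(s - 4)*(s - 2)*(s - 1)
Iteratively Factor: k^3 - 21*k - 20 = (k - 5)*(k^2 + 5*k + 4) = (k - 5)*(k + 4)*(k + 1)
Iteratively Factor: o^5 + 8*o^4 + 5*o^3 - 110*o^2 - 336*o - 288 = (o + 4)*(o^4 + 4*o^3 - 11*o^2 - 66*o - 72) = (o + 3)*(o + 4)*(o^3 + o^2 - 14*o - 24) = (o - 4)*(o + 3)*(o + 4)*(o^2 + 5*o + 6) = (o - 4)*(o + 2)*(o + 3)*(o + 4)*(o + 3)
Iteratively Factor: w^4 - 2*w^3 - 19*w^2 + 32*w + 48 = (w - 4)*(w^3 + 2*w^2 - 11*w - 12) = (w - 4)*(w + 1)*(w^2 + w - 12) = (w - 4)*(w + 1)*(w + 4)*(w - 3)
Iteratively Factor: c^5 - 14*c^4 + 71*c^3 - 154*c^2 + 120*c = (c - 4)*(c^4 - 10*c^3 + 31*c^2 - 30*c) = (c - 4)*(c - 2)*(c^3 - 8*c^2 + 15*c) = c*(c - 4)*(c - 2)*(c^2 - 8*c + 15) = c*(c - 4)*(c - 3)*(c - 2)*(c - 5)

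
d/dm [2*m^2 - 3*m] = 4*m - 3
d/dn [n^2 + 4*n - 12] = 2*n + 4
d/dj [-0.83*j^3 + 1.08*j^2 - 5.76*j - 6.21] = -2.49*j^2 + 2.16*j - 5.76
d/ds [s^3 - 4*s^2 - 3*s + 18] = 3*s^2 - 8*s - 3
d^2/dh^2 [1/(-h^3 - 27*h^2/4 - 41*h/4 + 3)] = 8*(3*(4*h + 9)*(4*h^3 + 27*h^2 + 41*h - 12) - (12*h^2 + 54*h + 41)^2)/(4*h^3 + 27*h^2 + 41*h - 12)^3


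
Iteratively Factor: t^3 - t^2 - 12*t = (t - 4)*(t^2 + 3*t) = (t - 4)*(t + 3)*(t)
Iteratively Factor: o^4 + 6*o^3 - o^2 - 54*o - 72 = (o - 3)*(o^3 + 9*o^2 + 26*o + 24) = (o - 3)*(o + 3)*(o^2 + 6*o + 8) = (o - 3)*(o + 2)*(o + 3)*(o + 4)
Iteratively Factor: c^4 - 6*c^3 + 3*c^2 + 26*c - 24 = (c - 3)*(c^3 - 3*c^2 - 6*c + 8) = (c - 4)*(c - 3)*(c^2 + c - 2) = (c - 4)*(c - 3)*(c + 2)*(c - 1)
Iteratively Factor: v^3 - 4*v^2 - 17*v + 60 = (v - 3)*(v^2 - v - 20) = (v - 3)*(v + 4)*(v - 5)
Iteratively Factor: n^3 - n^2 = (n)*(n^2 - n) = n^2*(n - 1)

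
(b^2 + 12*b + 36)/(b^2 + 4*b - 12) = (b + 6)/(b - 2)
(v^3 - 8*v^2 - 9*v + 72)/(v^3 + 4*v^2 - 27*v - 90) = (v^2 - 11*v + 24)/(v^2 + v - 30)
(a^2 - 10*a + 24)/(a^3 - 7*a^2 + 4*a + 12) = (a - 4)/(a^2 - a - 2)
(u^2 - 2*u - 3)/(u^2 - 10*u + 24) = (u^2 - 2*u - 3)/(u^2 - 10*u + 24)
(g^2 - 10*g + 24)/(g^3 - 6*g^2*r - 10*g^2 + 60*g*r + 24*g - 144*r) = 1/(g - 6*r)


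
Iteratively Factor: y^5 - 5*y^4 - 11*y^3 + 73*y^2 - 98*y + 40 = (y - 2)*(y^4 - 3*y^3 - 17*y^2 + 39*y - 20) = (y - 5)*(y - 2)*(y^3 + 2*y^2 - 7*y + 4) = (y - 5)*(y - 2)*(y + 4)*(y^2 - 2*y + 1) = (y - 5)*(y - 2)*(y - 1)*(y + 4)*(y - 1)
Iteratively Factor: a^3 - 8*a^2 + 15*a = (a - 5)*(a^2 - 3*a) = (a - 5)*(a - 3)*(a)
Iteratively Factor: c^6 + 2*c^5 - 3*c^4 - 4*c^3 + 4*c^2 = (c)*(c^5 + 2*c^4 - 3*c^3 - 4*c^2 + 4*c) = c*(c + 2)*(c^4 - 3*c^2 + 2*c) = c*(c - 1)*(c + 2)*(c^3 + c^2 - 2*c) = c^2*(c - 1)*(c + 2)*(c^2 + c - 2) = c^2*(c - 1)^2*(c + 2)*(c + 2)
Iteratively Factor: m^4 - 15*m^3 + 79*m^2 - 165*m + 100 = (m - 4)*(m^3 - 11*m^2 + 35*m - 25) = (m - 4)*(m - 1)*(m^2 - 10*m + 25) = (m - 5)*(m - 4)*(m - 1)*(m - 5)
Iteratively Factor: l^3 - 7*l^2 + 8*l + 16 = (l + 1)*(l^2 - 8*l + 16) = (l - 4)*(l + 1)*(l - 4)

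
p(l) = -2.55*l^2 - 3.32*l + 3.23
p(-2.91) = -8.70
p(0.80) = -1.06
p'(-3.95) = 16.82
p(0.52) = 0.81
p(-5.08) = -45.71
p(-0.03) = 3.33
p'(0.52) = -5.97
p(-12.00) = -324.13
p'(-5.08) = 22.59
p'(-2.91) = 11.52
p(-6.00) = -68.65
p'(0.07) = -3.68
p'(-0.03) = -3.17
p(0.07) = 2.99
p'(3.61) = -21.73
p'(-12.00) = 57.88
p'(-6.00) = 27.28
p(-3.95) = -23.44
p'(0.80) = -7.40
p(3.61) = -41.99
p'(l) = -5.1*l - 3.32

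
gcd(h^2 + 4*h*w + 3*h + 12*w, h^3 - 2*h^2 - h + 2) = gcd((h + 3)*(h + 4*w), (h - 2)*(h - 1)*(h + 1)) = 1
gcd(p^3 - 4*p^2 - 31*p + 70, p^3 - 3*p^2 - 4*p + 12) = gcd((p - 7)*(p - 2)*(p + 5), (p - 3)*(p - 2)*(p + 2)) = p - 2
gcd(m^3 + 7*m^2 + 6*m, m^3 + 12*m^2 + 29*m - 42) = m + 6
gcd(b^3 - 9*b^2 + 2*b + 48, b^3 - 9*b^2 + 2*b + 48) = b^3 - 9*b^2 + 2*b + 48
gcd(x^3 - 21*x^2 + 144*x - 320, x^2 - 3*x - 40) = x - 8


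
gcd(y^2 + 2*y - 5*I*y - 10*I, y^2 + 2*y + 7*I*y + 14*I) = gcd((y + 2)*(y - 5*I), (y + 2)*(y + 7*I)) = y + 2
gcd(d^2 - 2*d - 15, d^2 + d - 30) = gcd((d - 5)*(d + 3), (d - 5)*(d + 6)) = d - 5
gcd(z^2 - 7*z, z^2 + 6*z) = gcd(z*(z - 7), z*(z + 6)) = z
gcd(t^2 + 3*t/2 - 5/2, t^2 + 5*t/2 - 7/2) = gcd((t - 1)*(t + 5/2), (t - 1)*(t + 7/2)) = t - 1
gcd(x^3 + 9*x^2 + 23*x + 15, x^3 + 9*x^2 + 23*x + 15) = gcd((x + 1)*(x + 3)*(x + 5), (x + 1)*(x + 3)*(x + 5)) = x^3 + 9*x^2 + 23*x + 15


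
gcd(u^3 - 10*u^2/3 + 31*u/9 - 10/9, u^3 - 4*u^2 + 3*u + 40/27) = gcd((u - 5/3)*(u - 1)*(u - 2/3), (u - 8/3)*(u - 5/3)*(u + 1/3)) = u - 5/3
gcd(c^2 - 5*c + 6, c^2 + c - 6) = c - 2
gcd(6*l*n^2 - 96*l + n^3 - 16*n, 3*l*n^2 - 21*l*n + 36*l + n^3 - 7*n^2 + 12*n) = n - 4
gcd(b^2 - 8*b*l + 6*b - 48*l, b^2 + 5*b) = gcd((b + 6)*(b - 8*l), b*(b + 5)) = 1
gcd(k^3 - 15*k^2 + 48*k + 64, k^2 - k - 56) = k - 8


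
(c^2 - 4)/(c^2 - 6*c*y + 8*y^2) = (c^2 - 4)/(c^2 - 6*c*y + 8*y^2)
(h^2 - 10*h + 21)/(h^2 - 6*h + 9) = (h - 7)/(h - 3)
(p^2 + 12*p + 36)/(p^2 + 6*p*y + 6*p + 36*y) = (p + 6)/(p + 6*y)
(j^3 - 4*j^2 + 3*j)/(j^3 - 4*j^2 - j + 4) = j*(j - 3)/(j^2 - 3*j - 4)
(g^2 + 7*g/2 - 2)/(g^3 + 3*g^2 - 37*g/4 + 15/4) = 2*(g + 4)/(2*g^2 + 7*g - 15)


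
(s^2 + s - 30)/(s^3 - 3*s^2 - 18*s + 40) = (s + 6)/(s^2 + 2*s - 8)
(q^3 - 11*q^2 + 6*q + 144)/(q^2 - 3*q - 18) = q - 8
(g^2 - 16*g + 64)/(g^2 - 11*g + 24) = (g - 8)/(g - 3)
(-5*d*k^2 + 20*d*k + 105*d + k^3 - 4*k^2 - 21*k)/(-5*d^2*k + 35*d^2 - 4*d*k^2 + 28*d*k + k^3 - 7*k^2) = (k + 3)/(d + k)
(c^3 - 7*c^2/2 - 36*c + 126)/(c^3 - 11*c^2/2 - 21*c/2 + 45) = (2*c^2 + 5*c - 42)/(2*c^2 + c - 15)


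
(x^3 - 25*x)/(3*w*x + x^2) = (x^2 - 25)/(3*w + x)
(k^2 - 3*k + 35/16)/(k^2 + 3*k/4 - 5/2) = (k - 7/4)/(k + 2)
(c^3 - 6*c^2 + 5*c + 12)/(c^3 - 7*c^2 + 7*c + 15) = (c - 4)/(c - 5)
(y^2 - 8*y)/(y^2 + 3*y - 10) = y*(y - 8)/(y^2 + 3*y - 10)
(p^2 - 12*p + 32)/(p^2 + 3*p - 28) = (p - 8)/(p + 7)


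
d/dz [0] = 0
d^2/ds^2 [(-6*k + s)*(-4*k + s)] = 2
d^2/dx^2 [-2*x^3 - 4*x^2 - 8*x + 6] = -12*x - 8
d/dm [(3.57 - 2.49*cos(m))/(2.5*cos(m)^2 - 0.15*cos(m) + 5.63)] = (-6.225*cos(m)^2 + 17.85*cos(m) + 13.4832)*sin(m)/(6.25*cos(m)^4 - 0.75*cos(m)^3 + 28.1725*cos(m)^2 - 1.689*cos(m) + 31.6969)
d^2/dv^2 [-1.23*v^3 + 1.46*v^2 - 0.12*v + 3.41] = 2.92 - 7.38*v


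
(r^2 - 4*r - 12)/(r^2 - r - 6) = (r - 6)/(r - 3)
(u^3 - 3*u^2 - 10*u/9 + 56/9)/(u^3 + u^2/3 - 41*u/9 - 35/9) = (3*u^2 - 2*u - 8)/(3*u^2 + 8*u + 5)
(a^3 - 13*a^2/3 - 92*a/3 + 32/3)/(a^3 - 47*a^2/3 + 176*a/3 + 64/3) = (3*a^2 + 11*a - 4)/(3*a^2 - 23*a - 8)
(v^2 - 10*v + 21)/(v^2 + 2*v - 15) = (v - 7)/(v + 5)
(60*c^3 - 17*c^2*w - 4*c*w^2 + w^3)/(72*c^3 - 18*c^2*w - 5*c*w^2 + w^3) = (-5*c + w)/(-6*c + w)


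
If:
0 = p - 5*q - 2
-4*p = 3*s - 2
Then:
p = 1/2 - 3*s/4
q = -3*s/20 - 3/10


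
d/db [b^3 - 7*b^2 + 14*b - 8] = 3*b^2 - 14*b + 14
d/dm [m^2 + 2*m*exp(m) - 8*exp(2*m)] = 2*m*exp(m) + 2*m - 16*exp(2*m) + 2*exp(m)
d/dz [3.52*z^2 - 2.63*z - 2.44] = 7.04*z - 2.63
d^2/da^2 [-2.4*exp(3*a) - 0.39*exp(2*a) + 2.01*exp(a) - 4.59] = (-21.6*exp(2*a) - 1.56*exp(a) + 2.01)*exp(a)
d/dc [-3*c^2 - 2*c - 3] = -6*c - 2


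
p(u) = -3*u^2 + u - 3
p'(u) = 1 - 6*u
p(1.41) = -7.55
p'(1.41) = -7.46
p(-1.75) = -13.94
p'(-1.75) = 11.50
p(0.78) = -4.05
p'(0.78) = -3.68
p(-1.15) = -8.12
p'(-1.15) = 7.90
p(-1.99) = -16.87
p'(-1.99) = 12.94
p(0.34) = -3.01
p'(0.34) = -1.04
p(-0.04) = -3.04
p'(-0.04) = 1.24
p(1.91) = -12.03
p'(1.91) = -10.46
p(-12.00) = -447.00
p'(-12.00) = 73.00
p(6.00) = -105.00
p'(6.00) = -35.00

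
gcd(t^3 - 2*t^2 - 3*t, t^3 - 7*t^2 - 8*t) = t^2 + t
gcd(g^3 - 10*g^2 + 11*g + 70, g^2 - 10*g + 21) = g - 7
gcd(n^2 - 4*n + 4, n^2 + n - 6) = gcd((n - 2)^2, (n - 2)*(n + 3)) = n - 2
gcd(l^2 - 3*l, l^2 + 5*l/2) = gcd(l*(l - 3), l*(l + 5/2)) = l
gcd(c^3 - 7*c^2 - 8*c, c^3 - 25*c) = c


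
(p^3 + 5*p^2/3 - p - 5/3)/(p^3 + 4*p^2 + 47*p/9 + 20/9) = 3*(p - 1)/(3*p + 4)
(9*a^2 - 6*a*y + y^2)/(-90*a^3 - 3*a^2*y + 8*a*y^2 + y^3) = (-3*a + y)/(30*a^2 + 11*a*y + y^2)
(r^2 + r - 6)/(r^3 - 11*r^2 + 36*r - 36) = (r + 3)/(r^2 - 9*r + 18)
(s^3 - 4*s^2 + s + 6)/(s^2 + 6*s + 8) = (s^3 - 4*s^2 + s + 6)/(s^2 + 6*s + 8)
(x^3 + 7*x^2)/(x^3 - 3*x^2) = (x + 7)/(x - 3)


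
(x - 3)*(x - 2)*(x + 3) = x^3 - 2*x^2 - 9*x + 18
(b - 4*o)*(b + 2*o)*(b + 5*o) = b^3 + 3*b^2*o - 18*b*o^2 - 40*o^3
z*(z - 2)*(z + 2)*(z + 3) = z^4 + 3*z^3 - 4*z^2 - 12*z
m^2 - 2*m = m*(m - 2)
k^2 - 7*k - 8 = (k - 8)*(k + 1)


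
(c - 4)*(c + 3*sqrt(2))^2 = c^3 - 4*c^2 + 6*sqrt(2)*c^2 - 24*sqrt(2)*c + 18*c - 72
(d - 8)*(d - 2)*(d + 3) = d^3 - 7*d^2 - 14*d + 48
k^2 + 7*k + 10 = (k + 2)*(k + 5)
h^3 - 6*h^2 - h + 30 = (h - 5)*(h - 3)*(h + 2)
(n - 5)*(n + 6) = n^2 + n - 30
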